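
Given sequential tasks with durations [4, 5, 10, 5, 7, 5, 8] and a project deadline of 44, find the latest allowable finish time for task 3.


LF(activity 3) = deadline - sum of successor durations
Successors: activities 4 through 7 with durations [5, 7, 5, 8]
Sum of successor durations = 25
LF = 44 - 25 = 19

19


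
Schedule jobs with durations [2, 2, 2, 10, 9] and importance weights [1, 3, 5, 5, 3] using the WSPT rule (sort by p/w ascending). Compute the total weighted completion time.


Compute p/w ratios and sort ascending (WSPT): [(2, 5), (2, 3), (2, 1), (10, 5), (9, 3)]
Compute weighted completion times:
  Job (p=2,w=5): C=2, w*C=5*2=10
  Job (p=2,w=3): C=4, w*C=3*4=12
  Job (p=2,w=1): C=6, w*C=1*6=6
  Job (p=10,w=5): C=16, w*C=5*16=80
  Job (p=9,w=3): C=25, w*C=3*25=75
Total weighted completion time = 183

183


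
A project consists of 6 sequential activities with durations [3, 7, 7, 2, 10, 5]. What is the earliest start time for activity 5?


Activity 5 starts after activities 1 through 4 complete.
Predecessor durations: [3, 7, 7, 2]
ES = 3 + 7 + 7 + 2 = 19

19


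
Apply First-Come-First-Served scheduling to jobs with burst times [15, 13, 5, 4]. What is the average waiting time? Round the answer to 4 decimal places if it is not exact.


FCFS order (as given): [15, 13, 5, 4]
Waiting times:
  Job 1: wait = 0
  Job 2: wait = 15
  Job 3: wait = 28
  Job 4: wait = 33
Sum of waiting times = 76
Average waiting time = 76/4 = 19.0

19.0


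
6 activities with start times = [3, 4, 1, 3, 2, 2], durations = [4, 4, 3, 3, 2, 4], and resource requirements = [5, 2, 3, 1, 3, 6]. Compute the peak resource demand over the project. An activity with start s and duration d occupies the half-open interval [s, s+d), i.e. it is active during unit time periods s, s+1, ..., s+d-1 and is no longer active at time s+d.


Each activity i is active on [start_i, start_i + duration_i).
Compute total resource usage per time slot:
  t=0: active resources = [], total = 0
  t=1: active resources = [3], total = 3
  t=2: active resources = [3, 3, 6], total = 12
  t=3: active resources = [5, 3, 1, 3, 6], total = 18
  t=4: active resources = [5, 2, 1, 6], total = 14
  t=5: active resources = [5, 2, 1, 6], total = 14
  t=6: active resources = [5, 2], total = 7
  t=7: active resources = [2], total = 2
Peak resource demand = 18

18


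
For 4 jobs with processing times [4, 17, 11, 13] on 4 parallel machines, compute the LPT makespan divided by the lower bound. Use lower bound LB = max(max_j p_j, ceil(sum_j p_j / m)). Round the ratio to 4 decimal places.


LPT order: [17, 13, 11, 4]
Machine loads after assignment: [17, 13, 11, 4]
LPT makespan = 17
Lower bound = max(max_job, ceil(total/4)) = max(17, 12) = 17
Ratio = 17 / 17 = 1.0

1.0


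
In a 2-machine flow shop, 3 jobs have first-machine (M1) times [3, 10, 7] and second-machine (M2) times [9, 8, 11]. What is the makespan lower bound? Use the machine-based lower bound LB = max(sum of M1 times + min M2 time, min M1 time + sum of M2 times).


LB1 = sum(M1 times) + min(M2 times) = 20 + 8 = 28
LB2 = min(M1 times) + sum(M2 times) = 3 + 28 = 31
Lower bound = max(LB1, LB2) = max(28, 31) = 31

31


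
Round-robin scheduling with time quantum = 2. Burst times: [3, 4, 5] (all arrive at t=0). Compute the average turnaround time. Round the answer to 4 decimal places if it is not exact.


Time quantum = 2
Execution trace:
  J1 runs 2 units, time = 2
  J2 runs 2 units, time = 4
  J3 runs 2 units, time = 6
  J1 runs 1 units, time = 7
  J2 runs 2 units, time = 9
  J3 runs 2 units, time = 11
  J3 runs 1 units, time = 12
Finish times: [7, 9, 12]
Average turnaround = 28/3 = 9.3333

9.3333


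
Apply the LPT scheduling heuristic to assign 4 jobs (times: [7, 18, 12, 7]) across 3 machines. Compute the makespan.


Sort jobs in decreasing order (LPT): [18, 12, 7, 7]
Assign each job to the least loaded machine:
  Machine 1: jobs [18], load = 18
  Machine 2: jobs [12], load = 12
  Machine 3: jobs [7, 7], load = 14
Makespan = max load = 18

18


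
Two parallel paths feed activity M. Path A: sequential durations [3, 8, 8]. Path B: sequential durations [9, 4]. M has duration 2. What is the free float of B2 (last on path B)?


ES(B2) = sum of predecessors on chain B = 9
EF(B2) = ES + duration = 9 + 4 = 13
Successor of B2 is M. ES(M) = max(sum(A), sum(B)) = max(19, 13) = 19
Free float = ES(successor) - EF(current) = 19 - 13 = 6

6


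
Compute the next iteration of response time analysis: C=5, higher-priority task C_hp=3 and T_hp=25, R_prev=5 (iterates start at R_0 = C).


R_next = C + ceil(R_prev / T_hp) * C_hp
ceil(5 / 25) = ceil(0.2) = 1
Interference = 1 * 3 = 3
R_next = 5 + 3 = 8

8


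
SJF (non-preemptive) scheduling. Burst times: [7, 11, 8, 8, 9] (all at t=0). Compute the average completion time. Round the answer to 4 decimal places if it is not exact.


SJF order (ascending): [7, 8, 8, 9, 11]
Completion times:
  Job 1: burst=7, C=7
  Job 2: burst=8, C=15
  Job 3: burst=8, C=23
  Job 4: burst=9, C=32
  Job 5: burst=11, C=43
Average completion = 120/5 = 24.0

24.0


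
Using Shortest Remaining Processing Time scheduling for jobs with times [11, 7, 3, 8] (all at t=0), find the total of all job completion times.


Since all jobs arrive at t=0, SRPT equals SPT ordering.
SPT order: [3, 7, 8, 11]
Completion times:
  Job 1: p=3, C=3
  Job 2: p=7, C=10
  Job 3: p=8, C=18
  Job 4: p=11, C=29
Total completion time = 3 + 10 + 18 + 29 = 60

60


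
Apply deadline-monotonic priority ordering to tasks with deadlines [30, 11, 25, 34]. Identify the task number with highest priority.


Sort tasks by relative deadline (ascending):
  Task 2: deadline = 11
  Task 3: deadline = 25
  Task 1: deadline = 30
  Task 4: deadline = 34
Priority order (highest first): [2, 3, 1, 4]
Highest priority task = 2

2


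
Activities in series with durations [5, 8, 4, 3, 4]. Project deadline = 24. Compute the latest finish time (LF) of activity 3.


LF(activity 3) = deadline - sum of successor durations
Successors: activities 4 through 5 with durations [3, 4]
Sum of successor durations = 7
LF = 24 - 7 = 17

17


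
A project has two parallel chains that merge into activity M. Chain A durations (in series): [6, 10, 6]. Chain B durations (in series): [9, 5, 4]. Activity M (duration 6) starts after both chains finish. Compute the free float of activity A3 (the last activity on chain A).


ES(A3) = sum of predecessors on chain A = 16
EF(A3) = ES + duration = 16 + 6 = 22
Successor of A3 is M. ES(M) = max(sum(A), sum(B)) = max(22, 18) = 22
Free float = ES(successor) - EF(current) = 22 - 22 = 0

0


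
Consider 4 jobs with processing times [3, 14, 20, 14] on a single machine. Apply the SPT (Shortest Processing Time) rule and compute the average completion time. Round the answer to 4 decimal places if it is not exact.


Sort jobs by processing time (SPT order): [3, 14, 14, 20]
Compute completion times sequentially:
  Job 1: processing = 3, completes at 3
  Job 2: processing = 14, completes at 17
  Job 3: processing = 14, completes at 31
  Job 4: processing = 20, completes at 51
Sum of completion times = 102
Average completion time = 102/4 = 25.5

25.5


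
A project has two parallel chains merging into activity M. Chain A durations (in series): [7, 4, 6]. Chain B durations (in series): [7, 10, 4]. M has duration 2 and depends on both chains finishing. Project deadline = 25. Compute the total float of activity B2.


Forward pass: ES(B2) = sum of predecessors on chain B = 7
EF = ES + duration = 7 + 10 = 17
Backward pass: LF(M) = deadline = 25; LS(M) = 25 - 2 = 23
LF(B2) = LS(M) - sum(successors on chain B) = 23 - 4 = 19
LS = LF - duration = 19 - 10 = 9
Total float = LS - ES = 9 - 7 = 2

2


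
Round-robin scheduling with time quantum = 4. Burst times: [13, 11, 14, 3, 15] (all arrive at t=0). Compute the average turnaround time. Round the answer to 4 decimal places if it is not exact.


Time quantum = 4
Execution trace:
  J1 runs 4 units, time = 4
  J2 runs 4 units, time = 8
  J3 runs 4 units, time = 12
  J4 runs 3 units, time = 15
  J5 runs 4 units, time = 19
  J1 runs 4 units, time = 23
  J2 runs 4 units, time = 27
  J3 runs 4 units, time = 31
  J5 runs 4 units, time = 35
  J1 runs 4 units, time = 39
  J2 runs 3 units, time = 42
  J3 runs 4 units, time = 46
  J5 runs 4 units, time = 50
  J1 runs 1 units, time = 51
  J3 runs 2 units, time = 53
  J5 runs 3 units, time = 56
Finish times: [51, 42, 53, 15, 56]
Average turnaround = 217/5 = 43.4

43.4


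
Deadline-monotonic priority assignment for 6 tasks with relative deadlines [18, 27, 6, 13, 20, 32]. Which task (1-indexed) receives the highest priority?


Sort tasks by relative deadline (ascending):
  Task 3: deadline = 6
  Task 4: deadline = 13
  Task 1: deadline = 18
  Task 5: deadline = 20
  Task 2: deadline = 27
  Task 6: deadline = 32
Priority order (highest first): [3, 4, 1, 5, 2, 6]
Highest priority task = 3

3


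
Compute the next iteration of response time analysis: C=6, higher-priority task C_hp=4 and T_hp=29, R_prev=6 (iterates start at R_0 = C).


R_next = C + ceil(R_prev / T_hp) * C_hp
ceil(6 / 29) = ceil(0.2069) = 1
Interference = 1 * 4 = 4
R_next = 6 + 4 = 10

10


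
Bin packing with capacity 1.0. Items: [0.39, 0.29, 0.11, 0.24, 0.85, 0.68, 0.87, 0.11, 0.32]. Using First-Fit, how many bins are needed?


Place items sequentially using First-Fit:
  Item 0.39 -> new Bin 1
  Item 0.29 -> Bin 1 (now 0.68)
  Item 0.11 -> Bin 1 (now 0.79)
  Item 0.24 -> new Bin 2
  Item 0.85 -> new Bin 3
  Item 0.68 -> Bin 2 (now 0.92)
  Item 0.87 -> new Bin 4
  Item 0.11 -> Bin 1 (now 0.9)
  Item 0.32 -> new Bin 5
Total bins used = 5

5


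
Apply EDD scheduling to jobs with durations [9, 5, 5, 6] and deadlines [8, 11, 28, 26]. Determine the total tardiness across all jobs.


Sort by due date (EDD order): [(9, 8), (5, 11), (6, 26), (5, 28)]
Compute completion times and tardiness:
  Job 1: p=9, d=8, C=9, tardiness=max(0,9-8)=1
  Job 2: p=5, d=11, C=14, tardiness=max(0,14-11)=3
  Job 3: p=6, d=26, C=20, tardiness=max(0,20-26)=0
  Job 4: p=5, d=28, C=25, tardiness=max(0,25-28)=0
Total tardiness = 4

4


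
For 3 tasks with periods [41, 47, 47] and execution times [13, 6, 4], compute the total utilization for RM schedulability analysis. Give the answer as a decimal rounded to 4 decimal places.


Compute individual utilizations (exact fractions):
  Task 1: C/T = 13/41 (approx. 0.3171)
  Task 2: C/T = 6/47 (approx. 0.1277)
  Task 3: C/T = 4/47 (approx. 0.0851)
Total utilization U = 13/41 + 6/47 + 4/47 = 1021/1927
Rounded to 4 decimal places: U = 0.5298
RM (Liu & Layland) bound for 3 tasks = 0.779763; compare with U = 1021/1927 (approx. 0.529839)
U <= bound, so schedulable by RM sufficient condition.

0.5298


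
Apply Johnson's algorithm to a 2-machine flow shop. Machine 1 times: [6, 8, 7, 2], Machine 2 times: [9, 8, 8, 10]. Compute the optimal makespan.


Apply Johnson's rule:
  Group 1 (a <= b): [(4, 2, 10), (1, 6, 9), (3, 7, 8), (2, 8, 8)]
  Group 2 (a > b): []
Optimal job order: [4, 1, 3, 2]
Schedule:
  Job 4: M1 done at 2, M2 done at 12
  Job 1: M1 done at 8, M2 done at 21
  Job 3: M1 done at 15, M2 done at 29
  Job 2: M1 done at 23, M2 done at 37
Makespan = 37

37


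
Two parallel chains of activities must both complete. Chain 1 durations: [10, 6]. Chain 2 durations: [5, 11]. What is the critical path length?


Path A total = 10 + 6 = 16
Path B total = 5 + 11 = 16
Critical path = longest path = max(16, 16) = 16

16


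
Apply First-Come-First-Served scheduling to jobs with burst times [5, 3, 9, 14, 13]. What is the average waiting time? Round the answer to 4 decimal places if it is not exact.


FCFS order (as given): [5, 3, 9, 14, 13]
Waiting times:
  Job 1: wait = 0
  Job 2: wait = 5
  Job 3: wait = 8
  Job 4: wait = 17
  Job 5: wait = 31
Sum of waiting times = 61
Average waiting time = 61/5 = 12.2

12.2


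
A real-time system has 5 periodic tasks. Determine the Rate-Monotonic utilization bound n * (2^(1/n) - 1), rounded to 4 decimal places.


Compute 2^(1/5) = 1.1486983550
Subtract 1: 1.1486983550 - 1 = 0.1486983550
Multiply by n: 5 * 0.1486983550 = 0.7434917750
Round to 4 dp: 0.7435

0.7435


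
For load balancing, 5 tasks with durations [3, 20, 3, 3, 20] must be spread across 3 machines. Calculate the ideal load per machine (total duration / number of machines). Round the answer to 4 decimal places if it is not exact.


Total processing time = 3 + 20 + 3 + 3 + 20 = 49
Number of machines = 3
Ideal balanced load = 49 / 3 = 16.3333

16.3333


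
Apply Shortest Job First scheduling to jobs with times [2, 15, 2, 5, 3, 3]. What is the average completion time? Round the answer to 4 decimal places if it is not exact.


SJF order (ascending): [2, 2, 3, 3, 5, 15]
Completion times:
  Job 1: burst=2, C=2
  Job 2: burst=2, C=4
  Job 3: burst=3, C=7
  Job 4: burst=3, C=10
  Job 5: burst=5, C=15
  Job 6: burst=15, C=30
Average completion = 68/6 = 11.3333

11.3333


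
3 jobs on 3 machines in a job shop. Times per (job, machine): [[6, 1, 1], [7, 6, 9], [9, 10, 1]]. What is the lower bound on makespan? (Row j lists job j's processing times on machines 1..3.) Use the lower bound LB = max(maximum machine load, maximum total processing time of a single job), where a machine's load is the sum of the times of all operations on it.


Machine loads:
  Machine 1: 6 + 7 + 9 = 22
  Machine 2: 1 + 6 + 10 = 17
  Machine 3: 1 + 9 + 1 = 11
Max machine load = 22
Job totals:
  Job 1: 8
  Job 2: 22
  Job 3: 20
Max job total = 22
Lower bound = max(22, 22) = 22

22


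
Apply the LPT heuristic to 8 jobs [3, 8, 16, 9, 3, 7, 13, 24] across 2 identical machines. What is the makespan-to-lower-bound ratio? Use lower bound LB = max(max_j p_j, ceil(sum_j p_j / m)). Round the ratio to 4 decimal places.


LPT order: [24, 16, 13, 9, 8, 7, 3, 3]
Machine loads after assignment: [43, 40]
LPT makespan = 43
Lower bound = max(max_job, ceil(total/2)) = max(24, 42) = 42
Ratio = 43 / 42 = 1.0238

1.0238


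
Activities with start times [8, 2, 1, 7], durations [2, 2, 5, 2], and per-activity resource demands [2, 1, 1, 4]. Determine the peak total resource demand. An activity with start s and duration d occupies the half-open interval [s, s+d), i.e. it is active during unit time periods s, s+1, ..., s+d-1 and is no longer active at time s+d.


Each activity i is active on [start_i, start_i + duration_i).
Compute total resource usage per time slot:
  t=0: active resources = [], total = 0
  t=1: active resources = [1], total = 1
  t=2: active resources = [1, 1], total = 2
  t=3: active resources = [1, 1], total = 2
  t=4: active resources = [1], total = 1
  t=5: active resources = [1], total = 1
  t=6: active resources = [], total = 0
  t=7: active resources = [4], total = 4
  t=8: active resources = [2, 4], total = 6
  t=9: active resources = [2], total = 2
Peak resource demand = 6

6


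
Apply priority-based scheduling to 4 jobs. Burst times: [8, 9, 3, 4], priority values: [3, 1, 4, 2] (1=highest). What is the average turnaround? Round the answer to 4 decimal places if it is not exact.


Sort by priority (ascending = highest first):
Order: [(1, 9), (2, 4), (3, 8), (4, 3)]
Completion times:
  Priority 1, burst=9, C=9
  Priority 2, burst=4, C=13
  Priority 3, burst=8, C=21
  Priority 4, burst=3, C=24
Average turnaround = 67/4 = 16.75

16.75


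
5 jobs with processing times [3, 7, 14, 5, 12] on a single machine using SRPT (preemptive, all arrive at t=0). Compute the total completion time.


Since all jobs arrive at t=0, SRPT equals SPT ordering.
SPT order: [3, 5, 7, 12, 14]
Completion times:
  Job 1: p=3, C=3
  Job 2: p=5, C=8
  Job 3: p=7, C=15
  Job 4: p=12, C=27
  Job 5: p=14, C=41
Total completion time = 3 + 8 + 15 + 27 + 41 = 94

94


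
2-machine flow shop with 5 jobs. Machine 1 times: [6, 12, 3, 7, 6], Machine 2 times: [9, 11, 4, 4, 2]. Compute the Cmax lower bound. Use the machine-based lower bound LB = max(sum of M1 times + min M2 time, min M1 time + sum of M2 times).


LB1 = sum(M1 times) + min(M2 times) = 34 + 2 = 36
LB2 = min(M1 times) + sum(M2 times) = 3 + 30 = 33
Lower bound = max(LB1, LB2) = max(36, 33) = 36

36


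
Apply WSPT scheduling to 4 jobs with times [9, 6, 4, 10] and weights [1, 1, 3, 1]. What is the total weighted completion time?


Compute p/w ratios and sort ascending (WSPT): [(4, 3), (6, 1), (9, 1), (10, 1)]
Compute weighted completion times:
  Job (p=4,w=3): C=4, w*C=3*4=12
  Job (p=6,w=1): C=10, w*C=1*10=10
  Job (p=9,w=1): C=19, w*C=1*19=19
  Job (p=10,w=1): C=29, w*C=1*29=29
Total weighted completion time = 70

70


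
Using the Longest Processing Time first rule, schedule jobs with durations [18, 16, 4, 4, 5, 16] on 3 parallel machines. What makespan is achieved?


Sort jobs in decreasing order (LPT): [18, 16, 16, 5, 4, 4]
Assign each job to the least loaded machine:
  Machine 1: jobs [18, 4], load = 22
  Machine 2: jobs [16, 5], load = 21
  Machine 3: jobs [16, 4], load = 20
Makespan = max load = 22

22


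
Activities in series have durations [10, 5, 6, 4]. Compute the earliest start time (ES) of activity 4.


Activity 4 starts after activities 1 through 3 complete.
Predecessor durations: [10, 5, 6]
ES = 10 + 5 + 6 = 21

21


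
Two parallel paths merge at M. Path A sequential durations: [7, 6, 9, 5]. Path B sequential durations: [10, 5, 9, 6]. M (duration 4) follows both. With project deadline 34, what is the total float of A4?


Forward pass: ES(A4) = sum of predecessors on chain A = 22
EF = ES + duration = 22 + 5 = 27
Backward pass: LF(M) = deadline = 34; LS(M) = 34 - 4 = 30
LF(A4) = LS(M) - sum(successors on chain A) = 30 - 0 = 30
LS = LF - duration = 30 - 5 = 25
Total float = LS - ES = 25 - 22 = 3

3


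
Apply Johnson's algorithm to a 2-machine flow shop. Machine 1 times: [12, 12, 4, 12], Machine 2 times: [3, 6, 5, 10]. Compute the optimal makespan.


Apply Johnson's rule:
  Group 1 (a <= b): [(3, 4, 5)]
  Group 2 (a > b): [(4, 12, 10), (2, 12, 6), (1, 12, 3)]
Optimal job order: [3, 4, 2, 1]
Schedule:
  Job 3: M1 done at 4, M2 done at 9
  Job 4: M1 done at 16, M2 done at 26
  Job 2: M1 done at 28, M2 done at 34
  Job 1: M1 done at 40, M2 done at 43
Makespan = 43

43


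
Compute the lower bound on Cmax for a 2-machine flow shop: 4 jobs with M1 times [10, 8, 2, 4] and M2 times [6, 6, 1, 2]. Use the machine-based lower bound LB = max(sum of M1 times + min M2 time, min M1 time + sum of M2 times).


LB1 = sum(M1 times) + min(M2 times) = 24 + 1 = 25
LB2 = min(M1 times) + sum(M2 times) = 2 + 15 = 17
Lower bound = max(LB1, LB2) = max(25, 17) = 25

25


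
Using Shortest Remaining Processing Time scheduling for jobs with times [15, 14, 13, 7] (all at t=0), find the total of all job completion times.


Since all jobs arrive at t=0, SRPT equals SPT ordering.
SPT order: [7, 13, 14, 15]
Completion times:
  Job 1: p=7, C=7
  Job 2: p=13, C=20
  Job 3: p=14, C=34
  Job 4: p=15, C=49
Total completion time = 7 + 20 + 34 + 49 = 110

110


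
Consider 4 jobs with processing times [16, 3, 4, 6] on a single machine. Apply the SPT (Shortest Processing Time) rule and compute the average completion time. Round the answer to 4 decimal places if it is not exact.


Sort jobs by processing time (SPT order): [3, 4, 6, 16]
Compute completion times sequentially:
  Job 1: processing = 3, completes at 3
  Job 2: processing = 4, completes at 7
  Job 3: processing = 6, completes at 13
  Job 4: processing = 16, completes at 29
Sum of completion times = 52
Average completion time = 52/4 = 13.0

13.0


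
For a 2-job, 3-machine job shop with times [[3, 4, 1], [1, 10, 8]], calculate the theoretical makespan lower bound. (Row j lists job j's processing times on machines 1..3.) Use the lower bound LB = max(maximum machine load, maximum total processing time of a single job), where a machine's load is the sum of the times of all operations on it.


Machine loads:
  Machine 1: 3 + 1 = 4
  Machine 2: 4 + 10 = 14
  Machine 3: 1 + 8 = 9
Max machine load = 14
Job totals:
  Job 1: 8
  Job 2: 19
Max job total = 19
Lower bound = max(14, 19) = 19

19


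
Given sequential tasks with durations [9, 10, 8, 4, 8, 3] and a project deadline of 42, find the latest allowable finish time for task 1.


LF(activity 1) = deadline - sum of successor durations
Successors: activities 2 through 6 with durations [10, 8, 4, 8, 3]
Sum of successor durations = 33
LF = 42 - 33 = 9

9


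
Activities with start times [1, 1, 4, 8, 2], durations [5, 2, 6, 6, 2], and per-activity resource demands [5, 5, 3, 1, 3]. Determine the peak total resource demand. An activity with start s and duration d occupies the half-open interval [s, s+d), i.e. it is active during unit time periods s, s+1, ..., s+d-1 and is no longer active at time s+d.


Each activity i is active on [start_i, start_i + duration_i).
Compute total resource usage per time slot:
  t=0: active resources = [], total = 0
  t=1: active resources = [5, 5], total = 10
  t=2: active resources = [5, 5, 3], total = 13
  t=3: active resources = [5, 3], total = 8
  t=4: active resources = [5, 3], total = 8
  t=5: active resources = [5, 3], total = 8
  t=6: active resources = [3], total = 3
  t=7: active resources = [3], total = 3
  t=8: active resources = [3, 1], total = 4
  t=9: active resources = [3, 1], total = 4
  t=10: active resources = [1], total = 1
  t=11: active resources = [1], total = 1
  t=12: active resources = [1], total = 1
  t=13: active resources = [1], total = 1
Peak resource demand = 13

13


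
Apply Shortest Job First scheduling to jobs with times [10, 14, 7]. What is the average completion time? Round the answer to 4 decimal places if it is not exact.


SJF order (ascending): [7, 10, 14]
Completion times:
  Job 1: burst=7, C=7
  Job 2: burst=10, C=17
  Job 3: burst=14, C=31
Average completion = 55/3 = 18.3333

18.3333


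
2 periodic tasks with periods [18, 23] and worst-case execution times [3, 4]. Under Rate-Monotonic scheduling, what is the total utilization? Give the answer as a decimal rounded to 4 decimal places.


Compute individual utilizations (exact fractions):
  Task 1: C/T = 3/18 = 1/6 (approx. 0.1667)
  Task 2: C/T = 4/23 (approx. 0.1739)
Total utilization U = 1/6 + 4/23 = 47/138
Rounded to 4 decimal places: U = 0.3406
RM (Liu & Layland) bound for 2 tasks = 0.828427; compare with U = 47/138 (approx. 0.340580)
U <= bound, so schedulable by RM sufficient condition.

0.3406


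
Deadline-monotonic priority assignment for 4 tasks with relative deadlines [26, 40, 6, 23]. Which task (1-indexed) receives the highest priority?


Sort tasks by relative deadline (ascending):
  Task 3: deadline = 6
  Task 4: deadline = 23
  Task 1: deadline = 26
  Task 2: deadline = 40
Priority order (highest first): [3, 4, 1, 2]
Highest priority task = 3

3


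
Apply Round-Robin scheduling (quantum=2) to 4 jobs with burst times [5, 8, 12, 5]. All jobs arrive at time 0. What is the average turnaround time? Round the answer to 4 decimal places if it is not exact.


Time quantum = 2
Execution trace:
  J1 runs 2 units, time = 2
  J2 runs 2 units, time = 4
  J3 runs 2 units, time = 6
  J4 runs 2 units, time = 8
  J1 runs 2 units, time = 10
  J2 runs 2 units, time = 12
  J3 runs 2 units, time = 14
  J4 runs 2 units, time = 16
  J1 runs 1 units, time = 17
  J2 runs 2 units, time = 19
  J3 runs 2 units, time = 21
  J4 runs 1 units, time = 22
  J2 runs 2 units, time = 24
  J3 runs 2 units, time = 26
  J3 runs 2 units, time = 28
  J3 runs 2 units, time = 30
Finish times: [17, 24, 30, 22]
Average turnaround = 93/4 = 23.25

23.25


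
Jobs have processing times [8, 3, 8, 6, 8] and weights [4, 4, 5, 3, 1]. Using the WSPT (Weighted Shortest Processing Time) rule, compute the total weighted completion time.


Compute p/w ratios and sort ascending (WSPT): [(3, 4), (8, 5), (8, 4), (6, 3), (8, 1)]
Compute weighted completion times:
  Job (p=3,w=4): C=3, w*C=4*3=12
  Job (p=8,w=5): C=11, w*C=5*11=55
  Job (p=8,w=4): C=19, w*C=4*19=76
  Job (p=6,w=3): C=25, w*C=3*25=75
  Job (p=8,w=1): C=33, w*C=1*33=33
Total weighted completion time = 251

251


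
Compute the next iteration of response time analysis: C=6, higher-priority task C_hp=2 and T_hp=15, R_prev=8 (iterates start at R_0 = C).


R_next = C + ceil(R_prev / T_hp) * C_hp
ceil(8 / 15) = ceil(0.5333) = 1
Interference = 1 * 2 = 2
R_next = 6 + 2 = 8
R_next = R_prev, so the iteration has converged (response time = 8).

8


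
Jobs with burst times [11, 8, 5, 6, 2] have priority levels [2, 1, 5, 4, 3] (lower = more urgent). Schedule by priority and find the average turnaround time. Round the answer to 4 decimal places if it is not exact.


Sort by priority (ascending = highest first):
Order: [(1, 8), (2, 11), (3, 2), (4, 6), (5, 5)]
Completion times:
  Priority 1, burst=8, C=8
  Priority 2, burst=11, C=19
  Priority 3, burst=2, C=21
  Priority 4, burst=6, C=27
  Priority 5, burst=5, C=32
Average turnaround = 107/5 = 21.4

21.4


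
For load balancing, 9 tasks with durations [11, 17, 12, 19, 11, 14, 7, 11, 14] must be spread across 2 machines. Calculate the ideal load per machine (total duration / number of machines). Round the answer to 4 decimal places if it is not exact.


Total processing time = 11 + 17 + 12 + 19 + 11 + 14 + 7 + 11 + 14 = 116
Number of machines = 2
Ideal balanced load = 116 / 2 = 58.0

58.0


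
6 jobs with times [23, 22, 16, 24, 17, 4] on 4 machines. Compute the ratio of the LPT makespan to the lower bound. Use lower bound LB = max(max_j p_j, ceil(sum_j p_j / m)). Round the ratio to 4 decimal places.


LPT order: [24, 23, 22, 17, 16, 4]
Machine loads after assignment: [24, 23, 26, 33]
LPT makespan = 33
Lower bound = max(max_job, ceil(total/4)) = max(24, 27) = 27
Ratio = 33 / 27 = 1.2222

1.2222


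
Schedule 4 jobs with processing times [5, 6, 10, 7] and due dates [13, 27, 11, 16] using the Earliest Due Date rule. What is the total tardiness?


Sort by due date (EDD order): [(10, 11), (5, 13), (7, 16), (6, 27)]
Compute completion times and tardiness:
  Job 1: p=10, d=11, C=10, tardiness=max(0,10-11)=0
  Job 2: p=5, d=13, C=15, tardiness=max(0,15-13)=2
  Job 3: p=7, d=16, C=22, tardiness=max(0,22-16)=6
  Job 4: p=6, d=27, C=28, tardiness=max(0,28-27)=1
Total tardiness = 9

9


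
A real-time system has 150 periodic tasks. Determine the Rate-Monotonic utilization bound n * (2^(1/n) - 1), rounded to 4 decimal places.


Compute 2^(1/150) = 1.0046316744
Subtract 1: 1.0046316744 - 1 = 0.0046316744
Multiply by n: 150 * 0.0046316744 = 0.6947511600
Round to 4 dp: 0.6948

0.6948


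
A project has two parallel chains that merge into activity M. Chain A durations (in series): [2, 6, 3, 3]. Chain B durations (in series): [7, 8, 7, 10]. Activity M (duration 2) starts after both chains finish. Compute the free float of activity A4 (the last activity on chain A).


ES(A4) = sum of predecessors on chain A = 11
EF(A4) = ES + duration = 11 + 3 = 14
Successor of A4 is M. ES(M) = max(sum(A), sum(B)) = max(14, 32) = 32
Free float = ES(successor) - EF(current) = 32 - 14 = 18

18


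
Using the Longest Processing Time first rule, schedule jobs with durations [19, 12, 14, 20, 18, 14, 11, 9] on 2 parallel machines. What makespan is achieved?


Sort jobs in decreasing order (LPT): [20, 19, 18, 14, 14, 12, 11, 9]
Assign each job to the least loaded machine:
  Machine 1: jobs [20, 14, 14, 11], load = 59
  Machine 2: jobs [19, 18, 12, 9], load = 58
Makespan = max load = 59

59


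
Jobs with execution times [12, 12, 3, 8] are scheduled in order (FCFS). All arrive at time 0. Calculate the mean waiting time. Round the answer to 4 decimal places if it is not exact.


FCFS order (as given): [12, 12, 3, 8]
Waiting times:
  Job 1: wait = 0
  Job 2: wait = 12
  Job 3: wait = 24
  Job 4: wait = 27
Sum of waiting times = 63
Average waiting time = 63/4 = 15.75

15.75


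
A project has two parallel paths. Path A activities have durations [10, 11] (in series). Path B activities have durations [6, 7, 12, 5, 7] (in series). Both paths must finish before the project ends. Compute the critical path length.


Path A total = 10 + 11 = 21
Path B total = 6 + 7 + 12 + 5 + 7 = 37
Critical path = longest path = max(21, 37) = 37

37


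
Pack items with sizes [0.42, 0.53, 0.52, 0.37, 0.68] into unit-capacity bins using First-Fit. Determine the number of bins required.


Place items sequentially using First-Fit:
  Item 0.42 -> new Bin 1
  Item 0.53 -> Bin 1 (now 0.95)
  Item 0.52 -> new Bin 2
  Item 0.37 -> Bin 2 (now 0.89)
  Item 0.68 -> new Bin 3
Total bins used = 3

3


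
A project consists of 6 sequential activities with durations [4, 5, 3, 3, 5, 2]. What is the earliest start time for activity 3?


Activity 3 starts after activities 1 through 2 complete.
Predecessor durations: [4, 5]
ES = 4 + 5 = 9

9


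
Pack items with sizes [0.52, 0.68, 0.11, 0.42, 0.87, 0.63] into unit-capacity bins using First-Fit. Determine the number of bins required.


Place items sequentially using First-Fit:
  Item 0.52 -> new Bin 1
  Item 0.68 -> new Bin 2
  Item 0.11 -> Bin 1 (now 0.63)
  Item 0.42 -> new Bin 3
  Item 0.87 -> new Bin 4
  Item 0.63 -> new Bin 5
Total bins used = 5

5


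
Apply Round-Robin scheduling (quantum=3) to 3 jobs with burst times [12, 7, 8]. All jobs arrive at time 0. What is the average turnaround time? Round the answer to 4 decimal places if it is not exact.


Time quantum = 3
Execution trace:
  J1 runs 3 units, time = 3
  J2 runs 3 units, time = 6
  J3 runs 3 units, time = 9
  J1 runs 3 units, time = 12
  J2 runs 3 units, time = 15
  J3 runs 3 units, time = 18
  J1 runs 3 units, time = 21
  J2 runs 1 units, time = 22
  J3 runs 2 units, time = 24
  J1 runs 3 units, time = 27
Finish times: [27, 22, 24]
Average turnaround = 73/3 = 24.3333

24.3333


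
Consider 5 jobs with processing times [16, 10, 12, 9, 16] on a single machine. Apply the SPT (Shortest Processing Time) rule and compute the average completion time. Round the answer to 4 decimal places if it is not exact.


Sort jobs by processing time (SPT order): [9, 10, 12, 16, 16]
Compute completion times sequentially:
  Job 1: processing = 9, completes at 9
  Job 2: processing = 10, completes at 19
  Job 3: processing = 12, completes at 31
  Job 4: processing = 16, completes at 47
  Job 5: processing = 16, completes at 63
Sum of completion times = 169
Average completion time = 169/5 = 33.8

33.8


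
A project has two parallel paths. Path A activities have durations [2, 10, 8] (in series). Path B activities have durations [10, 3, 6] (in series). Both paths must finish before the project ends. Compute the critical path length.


Path A total = 2 + 10 + 8 = 20
Path B total = 10 + 3 + 6 = 19
Critical path = longest path = max(20, 19) = 20

20


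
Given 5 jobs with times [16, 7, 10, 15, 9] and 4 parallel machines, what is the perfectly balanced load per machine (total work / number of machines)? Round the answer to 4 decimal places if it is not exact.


Total processing time = 16 + 7 + 10 + 15 + 9 = 57
Number of machines = 4
Ideal balanced load = 57 / 4 = 14.25

14.25


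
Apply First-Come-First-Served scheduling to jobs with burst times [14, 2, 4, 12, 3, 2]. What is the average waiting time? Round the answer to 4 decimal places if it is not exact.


FCFS order (as given): [14, 2, 4, 12, 3, 2]
Waiting times:
  Job 1: wait = 0
  Job 2: wait = 14
  Job 3: wait = 16
  Job 4: wait = 20
  Job 5: wait = 32
  Job 6: wait = 35
Sum of waiting times = 117
Average waiting time = 117/6 = 19.5

19.5


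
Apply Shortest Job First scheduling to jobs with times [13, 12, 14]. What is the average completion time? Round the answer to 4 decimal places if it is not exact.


SJF order (ascending): [12, 13, 14]
Completion times:
  Job 1: burst=12, C=12
  Job 2: burst=13, C=25
  Job 3: burst=14, C=39
Average completion = 76/3 = 25.3333

25.3333


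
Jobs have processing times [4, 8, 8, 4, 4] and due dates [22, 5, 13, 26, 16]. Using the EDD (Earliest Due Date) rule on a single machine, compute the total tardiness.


Sort by due date (EDD order): [(8, 5), (8, 13), (4, 16), (4, 22), (4, 26)]
Compute completion times and tardiness:
  Job 1: p=8, d=5, C=8, tardiness=max(0,8-5)=3
  Job 2: p=8, d=13, C=16, tardiness=max(0,16-13)=3
  Job 3: p=4, d=16, C=20, tardiness=max(0,20-16)=4
  Job 4: p=4, d=22, C=24, tardiness=max(0,24-22)=2
  Job 5: p=4, d=26, C=28, tardiness=max(0,28-26)=2
Total tardiness = 14

14


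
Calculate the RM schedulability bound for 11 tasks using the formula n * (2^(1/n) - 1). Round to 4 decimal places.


Compute 2^(1/11) = 1.0650410894
Subtract 1: 1.0650410894 - 1 = 0.0650410894
Multiply by n: 11 * 0.0650410894 = 0.7154519834
Round to 4 dp: 0.7155

0.7155


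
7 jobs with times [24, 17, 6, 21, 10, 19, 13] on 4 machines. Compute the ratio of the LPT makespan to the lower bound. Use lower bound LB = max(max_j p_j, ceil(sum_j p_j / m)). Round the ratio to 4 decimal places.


LPT order: [24, 21, 19, 17, 13, 10, 6]
Machine loads after assignment: [24, 27, 29, 30]
LPT makespan = 30
Lower bound = max(max_job, ceil(total/4)) = max(24, 28) = 28
Ratio = 30 / 28 = 1.0714

1.0714


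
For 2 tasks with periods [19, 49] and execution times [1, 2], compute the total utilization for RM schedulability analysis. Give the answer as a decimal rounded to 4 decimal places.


Compute individual utilizations (exact fractions):
  Task 1: C/T = 1/19 (approx. 0.0526)
  Task 2: C/T = 2/49 (approx. 0.0408)
Total utilization U = 1/19 + 2/49 = 87/931
Rounded to 4 decimal places: U = 0.0934
RM (Liu & Layland) bound for 2 tasks = 0.828427; compare with U = 87/931 (approx. 0.093448)
U <= bound, so schedulable by RM sufficient condition.

0.0934


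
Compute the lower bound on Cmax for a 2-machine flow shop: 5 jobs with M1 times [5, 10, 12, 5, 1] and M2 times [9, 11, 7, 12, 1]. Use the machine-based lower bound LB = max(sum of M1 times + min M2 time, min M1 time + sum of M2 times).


LB1 = sum(M1 times) + min(M2 times) = 33 + 1 = 34
LB2 = min(M1 times) + sum(M2 times) = 1 + 40 = 41
Lower bound = max(LB1, LB2) = max(34, 41) = 41

41


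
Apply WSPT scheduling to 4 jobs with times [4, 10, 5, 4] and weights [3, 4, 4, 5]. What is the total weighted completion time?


Compute p/w ratios and sort ascending (WSPT): [(4, 5), (5, 4), (4, 3), (10, 4)]
Compute weighted completion times:
  Job (p=4,w=5): C=4, w*C=5*4=20
  Job (p=5,w=4): C=9, w*C=4*9=36
  Job (p=4,w=3): C=13, w*C=3*13=39
  Job (p=10,w=4): C=23, w*C=4*23=92
Total weighted completion time = 187

187


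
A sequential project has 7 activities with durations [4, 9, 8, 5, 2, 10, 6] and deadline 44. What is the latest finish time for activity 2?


LF(activity 2) = deadline - sum of successor durations
Successors: activities 3 through 7 with durations [8, 5, 2, 10, 6]
Sum of successor durations = 31
LF = 44 - 31 = 13

13


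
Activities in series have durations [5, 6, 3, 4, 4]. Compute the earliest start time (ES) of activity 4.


Activity 4 starts after activities 1 through 3 complete.
Predecessor durations: [5, 6, 3]
ES = 5 + 6 + 3 = 14

14


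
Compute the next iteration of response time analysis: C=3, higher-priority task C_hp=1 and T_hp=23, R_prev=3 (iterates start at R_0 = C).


R_next = C + ceil(R_prev / T_hp) * C_hp
ceil(3 / 23) = ceil(0.1304) = 1
Interference = 1 * 1 = 1
R_next = 3 + 1 = 4

4


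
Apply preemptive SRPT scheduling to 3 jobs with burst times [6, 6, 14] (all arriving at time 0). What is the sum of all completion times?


Since all jobs arrive at t=0, SRPT equals SPT ordering.
SPT order: [6, 6, 14]
Completion times:
  Job 1: p=6, C=6
  Job 2: p=6, C=12
  Job 3: p=14, C=26
Total completion time = 6 + 12 + 26 = 44

44


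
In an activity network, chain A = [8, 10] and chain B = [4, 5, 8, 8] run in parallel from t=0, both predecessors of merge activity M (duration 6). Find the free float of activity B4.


ES(B4) = sum of predecessors on chain B = 17
EF(B4) = ES + duration = 17 + 8 = 25
Successor of B4 is M. ES(M) = max(sum(A), sum(B)) = max(18, 25) = 25
Free float = ES(successor) - EF(current) = 25 - 25 = 0

0


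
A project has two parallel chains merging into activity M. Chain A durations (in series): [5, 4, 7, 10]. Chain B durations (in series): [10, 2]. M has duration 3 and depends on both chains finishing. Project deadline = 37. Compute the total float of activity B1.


Forward pass: ES(B1) = sum of predecessors on chain B = 0
EF = ES + duration = 0 + 10 = 10
Backward pass: LF(M) = deadline = 37; LS(M) = 37 - 3 = 34
LF(B1) = LS(M) - sum(successors on chain B) = 34 - 2 = 32
LS = LF - duration = 32 - 10 = 22
Total float = LS - ES = 22 - 0 = 22

22


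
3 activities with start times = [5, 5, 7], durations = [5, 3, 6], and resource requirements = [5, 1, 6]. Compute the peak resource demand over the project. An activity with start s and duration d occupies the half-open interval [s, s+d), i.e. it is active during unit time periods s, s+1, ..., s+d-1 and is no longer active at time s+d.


Each activity i is active on [start_i, start_i + duration_i).
Compute total resource usage per time slot:
  t=0: active resources = [], total = 0
  t=1: active resources = [], total = 0
  t=2: active resources = [], total = 0
  t=3: active resources = [], total = 0
  t=4: active resources = [], total = 0
  t=5: active resources = [5, 1], total = 6
  t=6: active resources = [5, 1], total = 6
  t=7: active resources = [5, 1, 6], total = 12
  t=8: active resources = [5, 6], total = 11
  t=9: active resources = [5, 6], total = 11
  t=10: active resources = [6], total = 6
  t=11: active resources = [6], total = 6
  t=12: active resources = [6], total = 6
Peak resource demand = 12

12


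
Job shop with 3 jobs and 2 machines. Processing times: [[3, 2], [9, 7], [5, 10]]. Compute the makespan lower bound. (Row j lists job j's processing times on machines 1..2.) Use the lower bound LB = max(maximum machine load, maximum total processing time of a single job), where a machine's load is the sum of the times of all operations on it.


Machine loads:
  Machine 1: 3 + 9 + 5 = 17
  Machine 2: 2 + 7 + 10 = 19
Max machine load = 19
Job totals:
  Job 1: 5
  Job 2: 16
  Job 3: 15
Max job total = 16
Lower bound = max(19, 16) = 19

19


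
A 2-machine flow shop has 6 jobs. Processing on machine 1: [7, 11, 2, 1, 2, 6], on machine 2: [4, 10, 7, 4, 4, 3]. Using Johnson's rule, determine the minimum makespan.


Apply Johnson's rule:
  Group 1 (a <= b): [(4, 1, 4), (3, 2, 7), (5, 2, 4)]
  Group 2 (a > b): [(2, 11, 10), (1, 7, 4), (6, 6, 3)]
Optimal job order: [4, 3, 5, 2, 1, 6]
Schedule:
  Job 4: M1 done at 1, M2 done at 5
  Job 3: M1 done at 3, M2 done at 12
  Job 5: M1 done at 5, M2 done at 16
  Job 2: M1 done at 16, M2 done at 26
  Job 1: M1 done at 23, M2 done at 30
  Job 6: M1 done at 29, M2 done at 33
Makespan = 33

33


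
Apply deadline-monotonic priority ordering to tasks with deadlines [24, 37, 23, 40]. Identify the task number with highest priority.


Sort tasks by relative deadline (ascending):
  Task 3: deadline = 23
  Task 1: deadline = 24
  Task 2: deadline = 37
  Task 4: deadline = 40
Priority order (highest first): [3, 1, 2, 4]
Highest priority task = 3

3


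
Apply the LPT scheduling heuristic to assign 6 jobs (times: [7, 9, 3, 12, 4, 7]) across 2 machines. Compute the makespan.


Sort jobs in decreasing order (LPT): [12, 9, 7, 7, 4, 3]
Assign each job to the least loaded machine:
  Machine 1: jobs [12, 7, 3], load = 22
  Machine 2: jobs [9, 7, 4], load = 20
Makespan = max load = 22

22


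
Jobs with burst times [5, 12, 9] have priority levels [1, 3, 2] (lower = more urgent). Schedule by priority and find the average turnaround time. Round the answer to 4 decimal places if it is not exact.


Sort by priority (ascending = highest first):
Order: [(1, 5), (2, 9), (3, 12)]
Completion times:
  Priority 1, burst=5, C=5
  Priority 2, burst=9, C=14
  Priority 3, burst=12, C=26
Average turnaround = 45/3 = 15.0

15.0


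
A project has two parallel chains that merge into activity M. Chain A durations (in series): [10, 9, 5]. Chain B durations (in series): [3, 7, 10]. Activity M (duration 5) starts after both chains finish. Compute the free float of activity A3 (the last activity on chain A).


ES(A3) = sum of predecessors on chain A = 19
EF(A3) = ES + duration = 19 + 5 = 24
Successor of A3 is M. ES(M) = max(sum(A), sum(B)) = max(24, 20) = 24
Free float = ES(successor) - EF(current) = 24 - 24 = 0

0
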